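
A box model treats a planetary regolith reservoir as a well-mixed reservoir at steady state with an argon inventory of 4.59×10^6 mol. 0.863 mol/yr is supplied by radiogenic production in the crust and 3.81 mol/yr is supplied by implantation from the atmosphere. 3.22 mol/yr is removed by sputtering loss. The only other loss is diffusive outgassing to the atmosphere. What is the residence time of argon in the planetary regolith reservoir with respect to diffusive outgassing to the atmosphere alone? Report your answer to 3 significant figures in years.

3.16×10^6 yr

At steady state ΣF_in = ΣF_out.
ΣF_in = 0.863 + 3.81 = 4.6730 mol/yr.
Diffusive outgassing to the atmosphere flux = ΣF_in − (3.22) = 4.6730 − 3.220 = 1.453 mol/yr.
τ = M / F = 4.59×10^6 / 1.453 = 3.159×10^6 yr.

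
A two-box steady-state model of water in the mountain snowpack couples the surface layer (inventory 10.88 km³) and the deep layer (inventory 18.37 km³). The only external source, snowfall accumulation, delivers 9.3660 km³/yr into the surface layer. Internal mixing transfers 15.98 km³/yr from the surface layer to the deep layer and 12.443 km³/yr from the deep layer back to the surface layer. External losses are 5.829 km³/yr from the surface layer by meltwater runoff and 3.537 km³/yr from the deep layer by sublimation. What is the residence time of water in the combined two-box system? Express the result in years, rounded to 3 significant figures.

Treat the two boxes together as one reservoir: the mixing fluxes between them are internal recycling, so τ = ΣM / Σ(external losses).
M_total = 10.88 + 18.37 = 29.250 km³.
ΣF_external_out = 5.829 + 3.537 = 9.3660 km³/yr.
τ = M_total / ΣF_ext = 29.250 / 9.3660 = 3.123 yr.

3.12 yr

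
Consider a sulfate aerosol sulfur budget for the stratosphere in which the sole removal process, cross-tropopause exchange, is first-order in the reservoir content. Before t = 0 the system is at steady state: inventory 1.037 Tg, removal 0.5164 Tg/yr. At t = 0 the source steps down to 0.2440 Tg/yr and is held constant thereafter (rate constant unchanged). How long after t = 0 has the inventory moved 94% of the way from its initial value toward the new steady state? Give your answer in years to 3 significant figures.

5.65 yr

τ = M₀/F₀ = 1.037/0.5164 = 2.008 yr.
The remaining gap fraction is e^(−t/τ); 94% covered ⇒ e^(−t/τ) = 0.0600.
t = −τ ln(0.0600) = 2.008 × 2.813 = 5.650 yr.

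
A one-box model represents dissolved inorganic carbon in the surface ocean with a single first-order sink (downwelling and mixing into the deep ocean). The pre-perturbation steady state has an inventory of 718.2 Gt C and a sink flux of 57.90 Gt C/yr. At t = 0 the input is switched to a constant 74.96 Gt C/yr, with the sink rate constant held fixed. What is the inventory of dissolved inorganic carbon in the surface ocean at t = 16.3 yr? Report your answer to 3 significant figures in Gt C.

873 Gt C

τ = M₀/F₀ = 718.2/57.90 = 12.40 yr; rate constant k = 1/τ.
New steady state M_∞ = F₁/k = F₁·τ = 74.96 × 12.40 = 929.81 Gt C.
M(t) = M_∞ + (M₀ − M_∞)·e^(−t/τ); t/τ = 16.3/12.40 = 1.314, so e^(−t/τ) = 0.2687.
M(t) = 929.81 − 211.6 × 0.2687 = 872.95 Gt C.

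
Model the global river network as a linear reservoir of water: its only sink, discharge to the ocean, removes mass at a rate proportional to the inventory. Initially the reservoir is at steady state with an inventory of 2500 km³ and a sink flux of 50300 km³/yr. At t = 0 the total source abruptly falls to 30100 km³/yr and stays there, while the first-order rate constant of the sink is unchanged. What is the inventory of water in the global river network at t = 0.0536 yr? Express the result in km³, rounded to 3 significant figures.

τ = M₀/F₀ = 2500/50300 = 0.04970 yr; rate constant k = 1/τ.
New steady state M_∞ = F₁/k = F₁·τ = 30100 × 0.04970 = 1496.0 km³.
M(t) = M_∞ + (M₀ − M_∞)·e^(−t/τ); t/τ = 0.0536/0.04970 = 1.078, so e^(−t/τ) = 0.3401.
M(t) = 1496.0 + 1004 × 0.3401 = 1837.5 km³.

1840 km³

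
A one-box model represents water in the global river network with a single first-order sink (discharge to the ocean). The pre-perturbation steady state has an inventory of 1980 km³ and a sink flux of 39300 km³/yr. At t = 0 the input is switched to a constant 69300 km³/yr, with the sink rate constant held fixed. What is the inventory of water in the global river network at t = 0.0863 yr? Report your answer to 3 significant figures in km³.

The sink rate constant is k = F₀/M₀ = 39300/1980 = 19.85 yr⁻¹.
Solving dM/dt = F₁ − kM with M(0) = M₀ gives M(t) = F₁/k + (M₀ − F₁/k)·e^(−kt).
F₁/k = 69300/19.85 = 3491.5 km³; kt = 19.85 × 0.0863 = 1.713, e^(−kt) = 0.1803.
M(0.0863) = 3491.5 + (1980 − 3491.5) × 0.1803 = 3491.5 − 272.6 = 3218.9 km³.

3220 km³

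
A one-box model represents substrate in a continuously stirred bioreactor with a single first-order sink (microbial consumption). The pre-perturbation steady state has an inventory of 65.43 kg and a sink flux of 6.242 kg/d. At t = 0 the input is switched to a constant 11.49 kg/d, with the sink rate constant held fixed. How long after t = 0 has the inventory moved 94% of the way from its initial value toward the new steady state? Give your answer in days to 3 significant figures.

τ = M₀/F₀ = 65.43/6.242 = 10.48 d.
The remaining gap fraction is e^(−t/τ); 94% covered ⇒ e^(−t/τ) = 0.0600.
t = −τ ln(0.0600) = 10.48 × 2.813 = 29.49 d.

29.5 d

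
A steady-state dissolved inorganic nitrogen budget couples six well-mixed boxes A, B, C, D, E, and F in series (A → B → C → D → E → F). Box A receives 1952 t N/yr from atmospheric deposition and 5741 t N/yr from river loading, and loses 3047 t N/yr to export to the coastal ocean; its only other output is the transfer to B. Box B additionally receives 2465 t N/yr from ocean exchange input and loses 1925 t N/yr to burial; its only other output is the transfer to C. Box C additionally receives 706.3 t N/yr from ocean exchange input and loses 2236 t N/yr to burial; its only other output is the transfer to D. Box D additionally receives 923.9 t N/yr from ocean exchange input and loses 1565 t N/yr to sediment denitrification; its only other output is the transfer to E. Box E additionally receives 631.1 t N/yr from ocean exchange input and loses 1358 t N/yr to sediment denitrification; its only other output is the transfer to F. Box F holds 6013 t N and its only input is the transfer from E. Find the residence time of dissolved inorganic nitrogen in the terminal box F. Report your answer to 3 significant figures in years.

2.63 yr

Box A: F(A→B) = (1952 + 5741) − 3047 = 4646.0 t N/yr.
Box B: F(B→C) = (4646.0 + 2465) − 1925 = 5186.0 t N/yr.
Box C: F(C→D) = (5186.0 + 706.3) − 2236 = 3656.3 t N/yr.
Box D: F(D→E) = (3656.3 + 923.9) − 1565 = 3015.2 t N/yr.
Box E: F(E→F) = (3015.2 + 631.1) − 1358 = 2288.3 t N/yr.
Box F throughput = its input = 2288.3 t N/yr; τ = 6013 / 2288.3 = 2.628 yr.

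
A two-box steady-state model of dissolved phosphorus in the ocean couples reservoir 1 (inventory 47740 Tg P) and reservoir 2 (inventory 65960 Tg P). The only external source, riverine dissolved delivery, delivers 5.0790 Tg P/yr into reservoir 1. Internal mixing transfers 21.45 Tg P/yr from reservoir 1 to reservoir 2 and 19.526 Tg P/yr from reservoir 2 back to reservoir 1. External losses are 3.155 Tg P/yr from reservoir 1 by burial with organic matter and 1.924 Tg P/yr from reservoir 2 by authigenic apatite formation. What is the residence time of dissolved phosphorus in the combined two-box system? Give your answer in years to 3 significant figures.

22400 yr

For the system as a whole, the A↔B exchange is internal and contributes nothing to the throughput; only the external sinks remove mass.
M_total = 47740 + 65960 = 113700 Tg P.
ΣF_external_out = 3.155 + 1.924 = 5.0790 Tg P/yr.
τ = M_total / ΣF_ext = 113700 / 5.0790 = 22390 yr.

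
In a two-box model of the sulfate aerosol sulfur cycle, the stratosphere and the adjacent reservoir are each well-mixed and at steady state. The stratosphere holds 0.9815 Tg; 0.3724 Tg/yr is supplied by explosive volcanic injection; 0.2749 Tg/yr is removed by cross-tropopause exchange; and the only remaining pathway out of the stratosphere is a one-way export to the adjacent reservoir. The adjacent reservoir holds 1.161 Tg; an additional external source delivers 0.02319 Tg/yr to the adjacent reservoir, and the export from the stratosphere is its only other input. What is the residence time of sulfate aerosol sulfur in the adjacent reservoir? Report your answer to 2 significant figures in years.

9.6 yr

Balance the stratosphere: ΣF_in = 0.37240 Tg/yr.
Export to the adjacent reservoir = ΣF_in − (0.2749) = 0.097500 Tg/yr.
Total input to the adjacent reservoir = 0.097500 + 0.02319 = 0.12069 Tg/yr; at steady state this equals its total output.
τ = M / F = 1.161 / 0.12069 = 9.620 yr.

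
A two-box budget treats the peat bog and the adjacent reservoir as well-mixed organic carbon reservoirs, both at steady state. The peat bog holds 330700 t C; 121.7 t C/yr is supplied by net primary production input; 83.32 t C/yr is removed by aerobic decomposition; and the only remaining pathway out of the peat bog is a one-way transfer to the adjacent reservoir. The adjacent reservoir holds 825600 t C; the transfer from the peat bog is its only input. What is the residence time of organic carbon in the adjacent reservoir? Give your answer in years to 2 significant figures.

22000 yr

Balance the peat bog: ΣF_in = 121.70 t C/yr.
Transfer to the adjacent reservoir = ΣF_in − (83.32) = 38.380 t C/yr.
At steady state the output of the adjacent reservoir equals its input, 38.380 t C/yr.
τ = M / F = 825600 / 38.380 = 21510 yr.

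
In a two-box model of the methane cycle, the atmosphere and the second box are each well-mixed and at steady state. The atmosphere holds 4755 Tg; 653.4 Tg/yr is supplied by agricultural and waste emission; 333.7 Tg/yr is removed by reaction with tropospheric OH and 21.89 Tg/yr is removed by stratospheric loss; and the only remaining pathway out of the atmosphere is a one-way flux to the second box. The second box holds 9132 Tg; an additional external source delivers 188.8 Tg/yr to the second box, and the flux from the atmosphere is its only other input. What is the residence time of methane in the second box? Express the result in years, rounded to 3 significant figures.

18.8 yr

Balance the atmosphere: ΣF_in = 653.40 Tg/yr.
Flux to the second box = ΣF_in − (333.7 + 21.89) = 297.81 Tg/yr.
Total input to the second box = 297.81 + 188.8 = 486.61 Tg/yr; at steady state this equals its total output.
τ = M / F = 9132 / 486.61 = 18.77 yr.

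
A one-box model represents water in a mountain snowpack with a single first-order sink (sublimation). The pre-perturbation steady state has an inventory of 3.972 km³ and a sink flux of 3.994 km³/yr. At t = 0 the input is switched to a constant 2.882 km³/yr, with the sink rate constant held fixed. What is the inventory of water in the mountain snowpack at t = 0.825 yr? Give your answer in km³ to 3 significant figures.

3.35 km³

τ = M₀/F₀ = 3.972/3.994 = 0.9945 yr; rate constant k = 1/τ.
New steady state M_∞ = F₁/k = F₁·τ = 2.882 × 0.9945 = 2.8661 km³.
M(t) = M_∞ + (M₀ − M_∞)·e^(−t/τ); t/τ = 0.825/0.9945 = 0.8296, so e^(−t/τ) = 0.4362.
M(t) = 2.8661 + 1.106 × 0.4362 = 3.3485 km³.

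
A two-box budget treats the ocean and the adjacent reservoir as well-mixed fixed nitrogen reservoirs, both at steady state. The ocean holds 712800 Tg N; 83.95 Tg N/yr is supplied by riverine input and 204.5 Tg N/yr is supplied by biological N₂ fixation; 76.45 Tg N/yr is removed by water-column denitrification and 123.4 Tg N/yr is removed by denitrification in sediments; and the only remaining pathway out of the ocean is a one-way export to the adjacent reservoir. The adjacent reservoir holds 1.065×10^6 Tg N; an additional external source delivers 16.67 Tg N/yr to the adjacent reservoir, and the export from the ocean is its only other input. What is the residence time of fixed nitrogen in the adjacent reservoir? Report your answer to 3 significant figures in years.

Balance the ocean: ΣF_in = 83.95 + 204.5 = 288.45 Tg N/yr.
Export to the adjacent reservoir = ΣF_in − (76.45 + 123.4) = 88.600 Tg N/yr.
Total input to the adjacent reservoir = 88.600 + 16.67 = 105.27 Tg N/yr; at steady state this equals its total output.
τ = M / F = 1.065×10^6 / 105.27 = 10120 yr.

10100 yr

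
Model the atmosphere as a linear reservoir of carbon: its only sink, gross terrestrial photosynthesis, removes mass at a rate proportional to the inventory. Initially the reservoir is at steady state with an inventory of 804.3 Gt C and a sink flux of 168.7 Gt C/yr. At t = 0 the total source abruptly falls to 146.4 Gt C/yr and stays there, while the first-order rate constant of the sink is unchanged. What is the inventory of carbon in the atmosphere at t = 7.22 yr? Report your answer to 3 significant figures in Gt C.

τ = M₀/F₀ = 804.3/168.7 = 4.768 yr; rate constant k = 1/τ.
New steady state M_∞ = F₁/k = F₁·τ = 146.4 × 4.768 = 697.98 Gt C.
M(t) = M_∞ + (M₀ − M_∞)·e^(−t/τ); t/τ = 7.22/4.768 = 1.514, so e^(−t/τ) = 0.2199.
M(t) = 697.98 + 106.3 × 0.2199 = 721.37 Gt C.

721 Gt C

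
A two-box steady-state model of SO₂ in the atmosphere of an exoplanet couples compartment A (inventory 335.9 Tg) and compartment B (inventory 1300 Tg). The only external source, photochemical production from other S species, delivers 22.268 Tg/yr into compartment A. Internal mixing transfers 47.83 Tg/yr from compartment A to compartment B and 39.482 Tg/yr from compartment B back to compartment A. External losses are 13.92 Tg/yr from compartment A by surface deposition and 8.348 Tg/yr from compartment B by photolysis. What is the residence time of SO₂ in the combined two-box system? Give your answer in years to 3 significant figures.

Treat the two boxes together as one reservoir: the mixing fluxes between them are internal recycling, so τ = ΣM / Σ(external losses).
M_total = 335.9 + 1300 = 1635.9 Tg.
ΣF_external_out = 13.92 + 8.348 = 22.268 Tg/yr.
τ = M_total / ΣF_ext = 1635.9 / 22.268 = 73.46 yr.

73.5 yr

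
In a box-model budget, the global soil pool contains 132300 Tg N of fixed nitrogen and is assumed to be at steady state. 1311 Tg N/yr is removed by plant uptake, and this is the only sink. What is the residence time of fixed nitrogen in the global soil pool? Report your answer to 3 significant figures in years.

101 yr

τ = M / F = 132300 / 1311 = 100.9 yr.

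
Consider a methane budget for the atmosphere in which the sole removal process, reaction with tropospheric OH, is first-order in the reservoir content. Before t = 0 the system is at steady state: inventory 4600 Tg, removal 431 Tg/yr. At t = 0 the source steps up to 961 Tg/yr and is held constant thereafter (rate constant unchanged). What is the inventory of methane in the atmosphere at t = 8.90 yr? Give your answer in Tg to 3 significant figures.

7800 Tg

The sink rate constant is k = F₀/M₀ = 431/4600 = 0.09370 yr⁻¹.
Solving dM/dt = F₁ − kM with M(0) = M₀ gives M(t) = F₁/k + (M₀ − F₁/k)·e^(−kt).
F₁/k = 961/0.09370 = 10257 Tg; kt = 0.09370 × 8.90 = 0.8339, e^(−kt) = 0.4344.
M(8.90) = 10257 + (4600 − 10257) × 0.4344 = 10257 − 2457 = 7799.6 Tg.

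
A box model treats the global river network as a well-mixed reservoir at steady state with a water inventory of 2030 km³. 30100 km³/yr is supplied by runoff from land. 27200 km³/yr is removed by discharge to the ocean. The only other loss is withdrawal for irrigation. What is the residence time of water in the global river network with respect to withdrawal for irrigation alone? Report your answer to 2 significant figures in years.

At steady state ΣF_in = ΣF_out.
ΣF_in = 30100 km³/yr.
Withdrawal for irrigation flux = ΣF_in − (27200) = 30100 − 27200 = 2900 km³/yr.
τ = M / F = 2030 / 2900 = 0.7000 yr.

0.70 yr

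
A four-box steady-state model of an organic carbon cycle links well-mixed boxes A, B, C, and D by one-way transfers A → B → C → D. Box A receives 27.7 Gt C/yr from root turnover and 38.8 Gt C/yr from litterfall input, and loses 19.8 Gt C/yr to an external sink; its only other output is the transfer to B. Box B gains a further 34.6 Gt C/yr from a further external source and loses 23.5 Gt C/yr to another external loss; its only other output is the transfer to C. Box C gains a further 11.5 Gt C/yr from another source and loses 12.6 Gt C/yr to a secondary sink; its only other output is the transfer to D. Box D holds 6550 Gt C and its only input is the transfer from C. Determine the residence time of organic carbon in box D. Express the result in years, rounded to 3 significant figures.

Box A: F(A→B) = (27.7 + 38.8) − 19.8 = 46.700 Gt C/yr.
Box B: F(B→C) = (46.700 + 34.6) − 23.5 = 57.800 Gt C/yr.
Box C: F(C→D) = (57.800 + 11.5) − 12.6 = 56.700 Gt C/yr.
Box D throughput = its input = 56.700 Gt C/yr; τ = 6550 / 56.700 = 115.5 yr.

116 yr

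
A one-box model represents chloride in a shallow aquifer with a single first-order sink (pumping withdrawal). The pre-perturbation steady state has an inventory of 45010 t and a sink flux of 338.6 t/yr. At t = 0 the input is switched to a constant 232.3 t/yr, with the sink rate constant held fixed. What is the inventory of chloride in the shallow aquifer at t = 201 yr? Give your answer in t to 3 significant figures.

34000 t

The sink rate constant is k = F₀/M₀ = 338.6/45010 = 0.007523 yr⁻¹.
Solving dM/dt = F₁ − kM with M(0) = M₀ gives M(t) = F₁/k + (M₀ − F₁/k)·e^(−kt).
F₁/k = 232.3/0.007523 = 30880 t; kt = 0.007523 × 201 = 1.512, e^(−kt) = 0.2205.
M(201) = 30880 + (45010 − 30880) × 0.2205 = 30880 + 3115 = 33995 t.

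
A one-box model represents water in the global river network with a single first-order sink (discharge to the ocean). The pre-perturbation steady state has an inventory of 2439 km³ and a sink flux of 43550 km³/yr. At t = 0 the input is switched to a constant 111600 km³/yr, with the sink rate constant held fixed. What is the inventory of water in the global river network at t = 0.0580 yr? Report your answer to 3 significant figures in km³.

4900 km³

The sink rate constant is k = F₀/M₀ = 43550/2439 = 17.86 yr⁻¹.
Solving dM/dt = F₁ − kM with M(0) = M₀ gives M(t) = F₁/k + (M₀ − F₁/k)·e^(−kt).
F₁/k = 111600/17.86 = 6250.1 km³; kt = 17.86 × 0.0580 = 1.036, e^(−kt) = 0.3550.
M(0.0580) = 6250.1 + (2439 − 6250.1) × 0.3550 = 6250.1 − 1353 = 4897.2 km³.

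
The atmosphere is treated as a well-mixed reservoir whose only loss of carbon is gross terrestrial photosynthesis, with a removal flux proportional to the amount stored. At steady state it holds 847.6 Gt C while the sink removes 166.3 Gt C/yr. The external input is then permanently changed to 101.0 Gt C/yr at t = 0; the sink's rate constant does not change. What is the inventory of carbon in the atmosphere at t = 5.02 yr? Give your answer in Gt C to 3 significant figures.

639 Gt C

Residence time τ = M₀/F₀ = 5.097 yr. The eventual steady state is M_∞ = M₀·(F₁/F₀) = 847.6 × 101.0/166.3 = 514.78 Gt C.
The anomaly ΔM(t) = M(t) − M_∞ decays as ΔM₀·e^(−t/τ) with ΔM₀ = 847.6 − 514.78 = 332.8 Gt C.
At t = 5.02 yr, e^(−t/τ) = e^(−0.9849) = 0.3735, so ΔM = 124.3 Gt C and M = 514.78 + 124.3 = 639.08 Gt C.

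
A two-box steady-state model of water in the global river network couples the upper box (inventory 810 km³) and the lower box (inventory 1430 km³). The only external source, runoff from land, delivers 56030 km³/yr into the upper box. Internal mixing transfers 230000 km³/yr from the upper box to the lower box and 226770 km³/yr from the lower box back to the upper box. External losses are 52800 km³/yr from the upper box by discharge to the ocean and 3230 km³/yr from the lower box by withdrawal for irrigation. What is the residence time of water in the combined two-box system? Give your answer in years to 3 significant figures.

Treat the two boxes together as one reservoir: the mixing fluxes between them are internal recycling, so τ = ΣM / Σ(external losses).
M_total = 810 + 1430 = 2240.0 km³.
ΣF_external_out = 52800 + 3230 = 56030 km³/yr.
τ = M_total / ΣF_ext = 2240.0 / 56030 = 0.03998 yr.

0.0400 yr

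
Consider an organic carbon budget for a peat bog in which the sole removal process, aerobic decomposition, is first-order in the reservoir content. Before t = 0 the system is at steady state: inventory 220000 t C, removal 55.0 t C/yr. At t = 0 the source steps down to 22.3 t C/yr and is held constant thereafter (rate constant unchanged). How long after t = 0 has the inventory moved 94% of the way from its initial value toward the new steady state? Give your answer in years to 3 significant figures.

τ = M₀/F₀ = 220000/55.0 = 4000 yr.
The remaining gap fraction is e^(−t/τ); 94% covered ⇒ e^(−t/τ) = 0.0600.
t = −τ ln(0.0600) = 4000 × 2.813 = 11250 yr.

11300 yr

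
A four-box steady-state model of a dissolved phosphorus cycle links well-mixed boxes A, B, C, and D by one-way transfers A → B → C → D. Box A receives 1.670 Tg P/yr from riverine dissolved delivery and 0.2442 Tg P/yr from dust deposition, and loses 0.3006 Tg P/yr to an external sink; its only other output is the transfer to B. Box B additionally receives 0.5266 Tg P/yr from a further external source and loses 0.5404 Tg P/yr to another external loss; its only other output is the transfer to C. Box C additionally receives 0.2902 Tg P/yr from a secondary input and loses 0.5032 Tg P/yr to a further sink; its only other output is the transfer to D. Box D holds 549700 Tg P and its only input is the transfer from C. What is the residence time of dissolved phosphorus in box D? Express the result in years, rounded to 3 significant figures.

396000 yr

Box A: F(A→B) = (1.670 + 0.2442) − 0.3006 = 1.6136 Tg P/yr.
Box B: F(B→C) = (1.6136 + 0.5266) − 0.5404 = 1.5998 Tg P/yr.
Box C: F(C→D) = (1.5998 + 0.2902) − 0.5032 = 1.3868 Tg P/yr.
Box D throughput = its input = 1.3868 Tg P/yr; τ = 549700 / 1.3868 = 396400 yr.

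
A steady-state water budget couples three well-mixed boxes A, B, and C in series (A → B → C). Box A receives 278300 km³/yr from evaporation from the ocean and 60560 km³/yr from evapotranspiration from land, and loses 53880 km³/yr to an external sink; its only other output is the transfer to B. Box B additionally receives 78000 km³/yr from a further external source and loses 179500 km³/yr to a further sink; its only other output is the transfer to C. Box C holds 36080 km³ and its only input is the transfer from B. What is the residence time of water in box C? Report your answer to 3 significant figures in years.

0.197 yr

Box A: F(A→B) = (278300 + 60560) − 53880 = 284980 km³/yr.
Box B: F(B→C) = (284980 + 78000) − 179500 = 183480 km³/yr.
Box C throughput = its input = 183480 km³/yr; τ = 36080 / 183480 = 0.1966 yr.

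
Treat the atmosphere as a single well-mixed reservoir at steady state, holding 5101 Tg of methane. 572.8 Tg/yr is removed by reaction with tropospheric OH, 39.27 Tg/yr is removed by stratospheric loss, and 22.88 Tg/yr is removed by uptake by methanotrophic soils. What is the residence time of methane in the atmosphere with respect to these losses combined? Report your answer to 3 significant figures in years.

Total removal = 572.8 + 39.27 + 22.88 = 634.95 Tg/yr.
τ = M / ΣF_out = 5101 / 634.95 = 8.034 yr.

8.03 yr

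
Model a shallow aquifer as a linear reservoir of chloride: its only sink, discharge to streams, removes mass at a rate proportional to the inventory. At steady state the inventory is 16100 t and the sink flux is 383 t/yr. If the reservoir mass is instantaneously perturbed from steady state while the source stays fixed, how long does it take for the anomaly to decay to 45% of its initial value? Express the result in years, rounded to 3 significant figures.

For a linear reservoir the anomaly decays as exp(−t/τ) with τ = M/F = 16100/383 = 42.04 yr.
exp(−t/τ) = 0.45 ⇒ t = −τ ln(0.45) = 42.04 × 0.7985 = 33.57 yr.

33.6 yr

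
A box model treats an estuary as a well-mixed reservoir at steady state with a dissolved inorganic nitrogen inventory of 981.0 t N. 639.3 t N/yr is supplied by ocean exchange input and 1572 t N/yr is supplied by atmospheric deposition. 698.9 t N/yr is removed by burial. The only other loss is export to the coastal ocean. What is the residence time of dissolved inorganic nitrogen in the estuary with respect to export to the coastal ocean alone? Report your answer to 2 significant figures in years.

0.65 yr

At steady state ΣF_in = ΣF_out.
ΣF_in = 639.3 + 1572 = 2211.3 t N/yr.
Export to the coastal ocean flux = ΣF_in − (698.9) = 2211.3 − 698.9 = 1512 t N/yr.
τ = M / F = 981.0 / 1512 = 0.6486 yr.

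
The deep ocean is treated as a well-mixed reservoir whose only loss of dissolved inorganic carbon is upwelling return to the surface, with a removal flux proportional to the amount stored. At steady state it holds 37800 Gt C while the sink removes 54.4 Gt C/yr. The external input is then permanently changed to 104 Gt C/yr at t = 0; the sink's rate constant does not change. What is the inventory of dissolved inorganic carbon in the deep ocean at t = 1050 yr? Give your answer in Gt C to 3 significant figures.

64700 Gt C

Residence time τ = M₀/F₀ = 694.9 yr. The eventual steady state is M_∞ = M₀·(F₁/F₀) = 37800 × 104/54.4 = 72265 Gt C.
The anomaly ΔM(t) = M(t) − M_∞ decays as ΔM₀·e^(−t/τ) with ΔM₀ = 37800 − 72265 = −34460 Gt C.
At t = 1050 yr, e^(−t/τ) = e^(−1.511) = 0.2207, so ΔM = −7605 Gt C and M = 72265 − 7605 = 64660 Gt C.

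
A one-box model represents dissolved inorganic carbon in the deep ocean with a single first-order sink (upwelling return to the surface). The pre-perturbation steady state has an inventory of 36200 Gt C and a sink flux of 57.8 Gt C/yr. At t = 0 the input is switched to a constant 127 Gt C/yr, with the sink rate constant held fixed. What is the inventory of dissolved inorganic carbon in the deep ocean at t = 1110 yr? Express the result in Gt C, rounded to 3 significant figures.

τ = M₀/F₀ = 36200/57.8 = 626.3 yr; rate constant k = 1/τ.
New steady state M_∞ = F₁/k = F₁·τ = 127 × 626.3 = 79540 Gt C.
M(t) = M_∞ + (M₀ − M_∞)·e^(−t/τ); t/τ = 1110/626.3 = 1.772, so e^(−t/τ) = 0.1699.
M(t) = 79540 − 43340 × 0.1699 = 72175 Gt C.

72200 Gt C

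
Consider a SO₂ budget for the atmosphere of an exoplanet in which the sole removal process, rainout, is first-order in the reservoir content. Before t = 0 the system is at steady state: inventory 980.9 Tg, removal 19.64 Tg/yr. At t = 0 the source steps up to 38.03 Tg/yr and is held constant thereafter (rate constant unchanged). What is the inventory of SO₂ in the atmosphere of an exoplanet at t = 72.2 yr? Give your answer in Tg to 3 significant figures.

1680 Tg

Residence time τ = M₀/F₀ = 49.94 yr. The eventual steady state is M_∞ = M₀·(F₁/F₀) = 980.9 × 38.03/19.64 = 1899.4 Tg.
The anomaly ΔM(t) = M(t) − M_∞ decays as ΔM₀·e^(−t/τ) with ΔM₀ = 980.9 − 1899.4 = −918.5 Tg.
At t = 72.2 yr, e^(−t/τ) = e^(−1.446) = 0.2356, so ΔM = −216.4 Tg and M = 1899.4 − 216.4 = 1683.0 Tg.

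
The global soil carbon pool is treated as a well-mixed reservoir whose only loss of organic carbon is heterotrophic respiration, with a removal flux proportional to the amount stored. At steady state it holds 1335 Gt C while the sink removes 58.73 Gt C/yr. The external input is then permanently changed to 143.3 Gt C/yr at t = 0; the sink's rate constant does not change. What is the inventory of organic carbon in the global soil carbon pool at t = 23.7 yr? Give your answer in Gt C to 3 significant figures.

2580 Gt C

τ = M₀/F₀ = 1335/58.73 = 22.73 yr; rate constant k = 1/τ.
New steady state M_∞ = F₁/k = F₁·τ = 143.3 × 22.73 = 3257.4 Gt C.
M(t) = M_∞ + (M₀ − M_∞)·e^(−t/τ); t/τ = 23.7/22.73 = 1.043, so e^(−t/τ) = 0.3525.
M(t) = 3257.4 − 1922 × 0.3525 = 2579.7 Gt C.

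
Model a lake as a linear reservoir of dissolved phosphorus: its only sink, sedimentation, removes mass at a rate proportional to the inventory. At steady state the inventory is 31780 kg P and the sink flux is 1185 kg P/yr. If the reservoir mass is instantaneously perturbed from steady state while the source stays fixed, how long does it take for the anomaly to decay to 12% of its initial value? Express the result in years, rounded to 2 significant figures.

For a linear reservoir the anomaly decays as exp(−t/τ) with τ = M/F = 31780/1185 = 26.82 yr.
exp(−t/τ) = 0.12 ⇒ t = −τ ln(0.12) = 26.82 × 2.120 = 56.86 yr.

57 yr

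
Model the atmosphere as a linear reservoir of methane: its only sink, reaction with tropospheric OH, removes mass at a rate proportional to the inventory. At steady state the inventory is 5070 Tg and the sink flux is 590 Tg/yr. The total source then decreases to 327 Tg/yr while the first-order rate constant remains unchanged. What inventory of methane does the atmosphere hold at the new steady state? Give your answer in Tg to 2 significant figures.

2800 Tg

Rate constant k = F/M = 590 / 5070 = 0.1164 yr⁻¹.
At the new steady state, source = k·M_new ⇒ M_new = 327 / 0.1164 = 2810 Tg.
(Equivalently M_new = M × F_new/F_old = 5070 × 327/590.)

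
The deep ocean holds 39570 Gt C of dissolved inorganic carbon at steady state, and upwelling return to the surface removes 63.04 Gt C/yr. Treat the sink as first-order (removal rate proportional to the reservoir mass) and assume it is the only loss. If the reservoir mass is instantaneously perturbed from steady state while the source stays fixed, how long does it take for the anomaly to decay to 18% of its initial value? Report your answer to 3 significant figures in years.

1080 yr

For a linear reservoir the anomaly decays as exp(−t/τ) with τ = M/F = 39570/63.04 = 627.7 yr.
exp(−t/τ) = 0.18 ⇒ t = −τ ln(0.18) = 627.7 × 1.715 = 1076 yr.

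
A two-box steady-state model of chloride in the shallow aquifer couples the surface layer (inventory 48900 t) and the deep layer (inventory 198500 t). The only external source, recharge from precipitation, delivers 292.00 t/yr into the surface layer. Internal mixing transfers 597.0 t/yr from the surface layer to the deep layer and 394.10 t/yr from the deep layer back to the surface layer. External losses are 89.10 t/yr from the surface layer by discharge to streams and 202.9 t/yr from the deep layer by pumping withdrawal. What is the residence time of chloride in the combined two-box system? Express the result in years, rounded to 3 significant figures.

Residence time in the combined system uses the total inventory and the total *external* removal — internal exchanges between the two boxes cancel.
M_total = 48900 + 198500 = 247400 t.
ΣF_external_out = 89.10 + 202.9 = 292.00 t/yr.
τ = M_total / ΣF_ext = 247400 / 292.00 = 847.3 yr.

847 yr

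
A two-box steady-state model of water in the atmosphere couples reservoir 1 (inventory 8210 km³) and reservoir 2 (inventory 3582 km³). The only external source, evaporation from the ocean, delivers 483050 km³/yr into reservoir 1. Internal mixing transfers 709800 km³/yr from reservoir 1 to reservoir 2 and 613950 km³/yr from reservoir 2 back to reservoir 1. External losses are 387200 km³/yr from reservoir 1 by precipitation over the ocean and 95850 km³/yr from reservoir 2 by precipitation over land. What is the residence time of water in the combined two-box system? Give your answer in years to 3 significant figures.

0.0244 yr

Treat the two boxes together as one reservoir: the mixing fluxes between them are internal recycling, so τ = ΣM / Σ(external losses).
M_total = 8210 + 3582 = 11792 km³.
ΣF_external_out = 387200 + 95850 = 483050 km³/yr.
τ = M_total / ΣF_ext = 11792 / 483050 = 0.02441 yr.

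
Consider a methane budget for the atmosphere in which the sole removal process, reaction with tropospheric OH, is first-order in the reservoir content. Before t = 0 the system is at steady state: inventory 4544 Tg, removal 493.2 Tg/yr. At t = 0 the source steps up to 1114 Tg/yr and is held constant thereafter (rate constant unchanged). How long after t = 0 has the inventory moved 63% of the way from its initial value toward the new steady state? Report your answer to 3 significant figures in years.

τ = M₀/F₀ = 4544/493.2 = 9.213 yr.
The remaining gap fraction is e^(−t/τ); 63% covered ⇒ e^(−t/τ) = 0.370.
t = −τ ln(0.370) = 9.213 × 0.9943 = 9.160 yr.

9.16 yr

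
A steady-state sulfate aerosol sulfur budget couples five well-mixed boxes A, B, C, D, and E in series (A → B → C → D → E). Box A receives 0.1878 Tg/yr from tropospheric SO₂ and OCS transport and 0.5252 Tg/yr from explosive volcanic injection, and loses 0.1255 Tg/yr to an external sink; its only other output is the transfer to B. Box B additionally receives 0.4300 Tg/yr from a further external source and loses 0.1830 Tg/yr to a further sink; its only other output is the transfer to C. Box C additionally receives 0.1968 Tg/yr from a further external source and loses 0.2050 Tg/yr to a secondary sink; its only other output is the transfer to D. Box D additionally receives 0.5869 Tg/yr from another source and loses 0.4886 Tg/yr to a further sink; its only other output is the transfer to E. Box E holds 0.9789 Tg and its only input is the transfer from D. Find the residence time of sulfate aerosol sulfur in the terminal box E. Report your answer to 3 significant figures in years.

1.06 yr

Box A: F(A→B) = (0.1878 + 0.5252) − 0.1255 = 0.58750 Tg/yr.
Box B: F(B→C) = (0.58750 + 0.4300) − 0.1830 = 0.83450 Tg/yr.
Box C: F(C→D) = (0.83450 + 0.1968) − 0.2050 = 0.82630 Tg/yr.
Box D: F(D→E) = (0.82630 + 0.5869) − 0.4886 = 0.92460 Tg/yr.
Box E throughput = its input = 0.92460 Tg/yr; τ = 0.9789 / 0.92460 = 1.059 yr.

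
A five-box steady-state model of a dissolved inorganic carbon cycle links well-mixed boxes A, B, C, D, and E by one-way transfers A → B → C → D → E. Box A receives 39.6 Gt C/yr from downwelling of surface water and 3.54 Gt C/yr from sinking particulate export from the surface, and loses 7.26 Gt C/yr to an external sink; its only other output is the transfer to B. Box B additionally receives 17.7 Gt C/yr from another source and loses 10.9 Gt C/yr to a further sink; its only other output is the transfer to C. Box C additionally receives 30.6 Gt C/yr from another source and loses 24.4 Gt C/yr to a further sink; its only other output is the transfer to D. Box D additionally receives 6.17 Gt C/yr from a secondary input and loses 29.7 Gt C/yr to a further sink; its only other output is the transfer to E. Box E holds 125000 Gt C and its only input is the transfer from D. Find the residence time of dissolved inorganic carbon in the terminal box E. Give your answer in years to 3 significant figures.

Box A: F(A→B) = (39.6 + 3.54) − 7.26 = 35.880 Gt C/yr.
Box B: F(B→C) = (35.880 + 17.7) − 10.9 = 42.680 Gt C/yr.
Box C: F(C→D) = (42.680 + 30.6) − 24.4 = 48.880 Gt C/yr.
Box D: F(D→E) = (48.880 + 6.17) − 29.7 = 25.350 Gt C/yr.
Box E throughput = its input = 25.350 Gt C/yr; τ = 125000 / 25.350 = 4931 yr.

4930 yr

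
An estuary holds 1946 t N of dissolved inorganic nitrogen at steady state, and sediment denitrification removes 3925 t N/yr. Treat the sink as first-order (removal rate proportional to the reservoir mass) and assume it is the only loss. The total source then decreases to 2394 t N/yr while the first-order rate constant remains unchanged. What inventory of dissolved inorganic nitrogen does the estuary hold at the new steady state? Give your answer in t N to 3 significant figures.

1190 t N

Rate constant k = F/M = 3925 / 1946 = 2.017 yr⁻¹.
At the new steady state, source = k·M_new ⇒ M_new = 2394 / 2.017 = 1187 t N.
(Equivalently M_new = M × F_new/F_old = 1946 × 2394/3925.)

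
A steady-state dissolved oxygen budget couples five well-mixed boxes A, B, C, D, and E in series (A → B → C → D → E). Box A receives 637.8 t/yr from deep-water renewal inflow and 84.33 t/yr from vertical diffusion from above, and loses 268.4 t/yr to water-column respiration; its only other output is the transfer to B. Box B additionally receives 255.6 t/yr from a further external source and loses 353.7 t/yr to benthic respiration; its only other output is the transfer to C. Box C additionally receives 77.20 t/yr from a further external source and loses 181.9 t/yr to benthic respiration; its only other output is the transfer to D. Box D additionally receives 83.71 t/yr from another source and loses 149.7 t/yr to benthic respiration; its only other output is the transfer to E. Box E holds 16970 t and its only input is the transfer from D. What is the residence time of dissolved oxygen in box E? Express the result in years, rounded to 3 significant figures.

Box A: F(A→B) = (637.8 + 84.33) − 268.4 = 453.73 t/yr.
Box B: F(B→C) = (453.73 + 255.6) − 353.7 = 355.63 t/yr.
Box C: F(C→D) = (355.63 + 77.20) − 181.9 = 250.93 t/yr.
Box D: F(D→E) = (250.93 + 83.71) − 149.7 = 184.94 t/yr.
Box E throughput = its input = 184.94 t/yr; τ = 16970 / 184.94 = 91.76 yr.

91.8 yr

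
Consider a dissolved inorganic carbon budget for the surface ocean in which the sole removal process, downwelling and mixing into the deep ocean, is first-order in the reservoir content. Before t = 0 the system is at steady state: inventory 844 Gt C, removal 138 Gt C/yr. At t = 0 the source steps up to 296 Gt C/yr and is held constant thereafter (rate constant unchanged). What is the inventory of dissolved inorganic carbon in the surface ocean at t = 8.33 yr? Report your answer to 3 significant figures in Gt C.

1560 Gt C

τ = M₀/F₀ = 844/138 = 6.116 yr; rate constant k = 1/τ.
New steady state M_∞ = F₁/k = F₁·τ = 296 × 6.116 = 1810.3 Gt C.
M(t) = M_∞ + (M₀ − M_∞)·e^(−t/τ); t/τ = 8.33/6.116 = 1.362, so e^(−t/τ) = 0.2561.
M(t) = 1810.3 − 966.3 × 0.2561 = 1562.8 Gt C.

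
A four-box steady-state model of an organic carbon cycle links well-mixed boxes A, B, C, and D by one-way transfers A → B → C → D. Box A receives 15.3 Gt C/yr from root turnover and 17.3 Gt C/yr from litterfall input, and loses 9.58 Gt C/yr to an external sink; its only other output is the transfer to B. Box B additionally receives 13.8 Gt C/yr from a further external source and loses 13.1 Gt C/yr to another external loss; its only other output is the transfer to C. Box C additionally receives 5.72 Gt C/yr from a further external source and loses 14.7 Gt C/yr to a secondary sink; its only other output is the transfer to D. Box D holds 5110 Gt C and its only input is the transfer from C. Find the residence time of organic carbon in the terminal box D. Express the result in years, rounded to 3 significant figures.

Box A: F(A→B) = (15.3 + 17.3) − 9.58 = 23.020 Gt C/yr.
Box B: F(B→C) = (23.020 + 13.8) − 13.1 = 23.720 Gt C/yr.
Box C: F(C→D) = (23.720 + 5.72) − 14.7 = 14.740 Gt C/yr.
Box D throughput = its input = 14.740 Gt C/yr; τ = 5110 / 14.740 = 346.7 yr.

347 yr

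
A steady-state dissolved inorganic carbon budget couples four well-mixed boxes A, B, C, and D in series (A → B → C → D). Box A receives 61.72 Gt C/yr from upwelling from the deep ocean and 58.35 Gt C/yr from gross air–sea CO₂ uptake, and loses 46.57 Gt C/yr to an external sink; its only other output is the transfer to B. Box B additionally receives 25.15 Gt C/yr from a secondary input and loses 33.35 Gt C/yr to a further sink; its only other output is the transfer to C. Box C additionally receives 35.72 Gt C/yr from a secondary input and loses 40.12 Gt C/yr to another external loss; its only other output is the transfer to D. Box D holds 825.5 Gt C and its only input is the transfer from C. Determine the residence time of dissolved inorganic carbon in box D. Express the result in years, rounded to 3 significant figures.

13.6 yr

Box A: F(A→B) = (61.72 + 58.35) − 46.57 = 73.500 Gt C/yr.
Box B: F(B→C) = (73.500 + 25.15) − 33.35 = 65.300 Gt C/yr.
Box C: F(C→D) = (65.300 + 35.72) − 40.12 = 60.900 Gt C/yr.
Box D throughput = its input = 60.900 Gt C/yr; τ = 825.5 / 60.900 = 13.56 yr.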